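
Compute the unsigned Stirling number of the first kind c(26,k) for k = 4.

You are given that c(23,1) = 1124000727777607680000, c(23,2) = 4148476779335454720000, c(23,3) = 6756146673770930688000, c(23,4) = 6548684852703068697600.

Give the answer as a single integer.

@24  (24,2):4148476779335454720000·23+1124000727777607680000→96538966652493066240000, (24,3):6756146673770930688000·23+4148476779335454720000→159539850276066860544000, (24,4):6548684852703068697600·23+6756146673770930688000→157375898285941510732800
@25  (25,3):159539850276066860544000·24+96538966652493066240000→3925495373278097719296000, (25,4):157375898285941510732800·24+159539850276066860544000→3936561409138663118131200
@26  (26,4):3936561409138663118131200·25+3925495373278097719296000→102339530601744675672576000
Read c(26,4) = 102339530601744675672576000.

102339530601744675672576000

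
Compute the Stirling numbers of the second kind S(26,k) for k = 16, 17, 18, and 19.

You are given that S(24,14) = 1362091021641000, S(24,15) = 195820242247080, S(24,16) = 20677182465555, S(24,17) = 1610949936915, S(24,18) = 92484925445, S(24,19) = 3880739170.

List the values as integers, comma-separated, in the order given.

12725877242482560, 1343731795378830, 107025546101760, 6433839018750

r25: T_25,15=15×195820242247080+1362091021641000=4299394655347200; T_25,16=16×20677182465555+195820242247080=526655161695960; T_25,17=17×1610949936915+20677182465555=48063331393110; T_25,18=18×92484925445+1610949936915=3275678594925; T_25,19=19×3880739170+92484925445=166218969675
r26: T_26,16=16×526655161695960+4299394655347200=12725877242482560; T_26,17=17×48063331393110+526655161695960=1343731795378830; T_26,18=18×3275678594925+48063331393110=107025546101760; T_26,19=19×166218969675+3275678594925=6433839018750
Read S(26,16) = 12725877242482560, S(26,17) = 1343731795378830, S(26,18) = 107025546101760, S(26,19) = 6433839018750.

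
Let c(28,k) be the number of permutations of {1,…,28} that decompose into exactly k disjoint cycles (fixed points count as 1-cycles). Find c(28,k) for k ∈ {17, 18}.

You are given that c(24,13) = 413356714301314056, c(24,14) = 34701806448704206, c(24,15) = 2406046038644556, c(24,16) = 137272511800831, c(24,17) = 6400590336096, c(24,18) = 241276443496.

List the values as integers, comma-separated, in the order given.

25117208862499312650, 1340675942971287195

[25] T[25,14]:24*34701806448704206+413356714301314056=1246200069070215000 · T[25,15]:24*2406046038644556+34701806448704206=92446911376173550 · T[25,16]:24*137272511800831+2406046038644556=5700586321864500 · T[25,17]:24*6400590336096+137272511800831=290886679867135 · T[25,18]:24*241276443496+6400590336096=12191224980000
[26] T[26,15]:25*92446911376173550+1246200069070215000=3557372853474553750 · T[26,16]:25*5700586321864500+92446911376173550=234961569422786050 · T[26,17]:25*290886679867135+5700586321864500=12972753318542875 · T[26,18]:25*12191224980000+290886679867135=595667304367135
[27] T[27,16]:26*234961569422786050+3557372853474553750=9666373658466991050 · T[27,17]:26*12972753318542875+234961569422786050=572253155704900800 · T[27,18]:26*595667304367135+12972753318542875=28460103232088385
[28] T[28,17]:27*572253155704900800+9666373658466991050=25117208862499312650 · T[28,18]:27*28460103232088385+572253155704900800=1340675942971287195
Read c(28,17) = 25117208862499312650, c(28,18) = 1340675942971287195.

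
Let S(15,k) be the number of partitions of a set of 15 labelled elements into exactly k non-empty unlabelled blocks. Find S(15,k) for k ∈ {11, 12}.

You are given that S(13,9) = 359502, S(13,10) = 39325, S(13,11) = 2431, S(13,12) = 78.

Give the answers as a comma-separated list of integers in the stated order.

1479478, 106470

row 14: T[14][10]=10·39325+359502=752752  T[14][11]=11·2431+39325=66066  T[14][12]=12·78+2431=3367
row 15: T[15][11]=11·66066+752752=1479478  T[15][12]=12·3367+66066=106470
Read S(15,11) = 1479478, S(15,12) = 106470.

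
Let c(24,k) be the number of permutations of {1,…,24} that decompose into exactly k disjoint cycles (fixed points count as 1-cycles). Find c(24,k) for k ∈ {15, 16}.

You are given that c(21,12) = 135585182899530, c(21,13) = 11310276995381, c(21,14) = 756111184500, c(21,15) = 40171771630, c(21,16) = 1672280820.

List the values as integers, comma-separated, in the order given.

r22: T_22,13=21×11310276995381+135585182899530=373100999802531; T_22,14=21×756111184500+11310276995381=27188611869881; T_22,15=21×40171771630+756111184500=1599718388730; T_22,16=21×1672280820+40171771630=75289668850
r23: T_23,14=22×27188611869881+373100999802531=971250460939913; T_23,15=22×1599718388730+27188611869881=62382416421941; T_23,16=22×75289668850+1599718388730=3256091103430
r24: T_24,15=23×62382416421941+971250460939913=2406046038644556; T_24,16=23×3256091103430+62382416421941=137272511800831
Read c(24,15) = 2406046038644556, c(24,16) = 137272511800831.

2406046038644556, 137272511800831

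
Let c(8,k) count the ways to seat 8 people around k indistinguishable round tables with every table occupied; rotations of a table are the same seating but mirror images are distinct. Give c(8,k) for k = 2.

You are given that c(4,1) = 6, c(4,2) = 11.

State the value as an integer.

[5] T[5,1]:4*6+0=24 · T[5,2]:4*11+6=50
[6] T[6,1]:5*24+0=120 · T[6,2]:5*50+24=274
[7] T[7,1]:6*120+0=720 · T[7,2]:6*274+120=1764
[8] T[8,2]:7*1764+720=13068
Read c(8,2) = 13068.

13068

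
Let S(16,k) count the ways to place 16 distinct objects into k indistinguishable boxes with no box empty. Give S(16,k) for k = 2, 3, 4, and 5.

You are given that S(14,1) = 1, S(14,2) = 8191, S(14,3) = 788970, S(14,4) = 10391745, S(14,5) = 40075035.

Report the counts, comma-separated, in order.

32767, 7141686, 171798901, 1096190550

@15  (15,1):1·1+0→1, (15,2):8191·2+1→16383, (15,3):788970·3+8191→2375101, (15,4):10391745·4+788970→42355950, (15,5):40075035·5+10391745→210766920
@16  (16,2):16383·2+1→32767, (16,3):2375101·3+16383→7141686, (16,4):42355950·4+2375101→171798901, (16,5):210766920·5+42355950→1096190550
Read S(16,2) = 32767, S(16,3) = 7141686, S(16,4) = 171798901, S(16,5) = 1096190550.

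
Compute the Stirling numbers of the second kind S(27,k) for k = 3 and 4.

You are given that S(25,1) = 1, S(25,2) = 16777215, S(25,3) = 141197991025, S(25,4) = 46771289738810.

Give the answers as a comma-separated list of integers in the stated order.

1270865805301, 749329038535350

r26: T_26,2=2×16777215+1=33554431; T_26,3=3×141197991025+16777215=423610750290; T_26,4=4×46771289738810+141197991025=187226356946265
r27: T_27,3=3×423610750290+33554431=1270865805301; T_27,4=4×187226356946265+423610750290=749329038535350
Read S(27,3) = 1270865805301, S(27,4) = 749329038535350.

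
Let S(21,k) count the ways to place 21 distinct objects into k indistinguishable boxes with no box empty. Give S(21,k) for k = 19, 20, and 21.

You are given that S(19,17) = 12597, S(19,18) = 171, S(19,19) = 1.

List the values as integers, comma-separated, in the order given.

i=20: T(20,18)=12597+18·171=15675 | T(20,19)=171+19·1=190 | T(20,20)=1+20·0=1
i=21: T(21,19)=15675+19·190=19285 | T(21,20)=190+20·1=210 | T(21,21)=1+21·0=1
Read S(21,19) = 19285, S(21,20) = 210, S(21,21) = 1.

19285, 210, 1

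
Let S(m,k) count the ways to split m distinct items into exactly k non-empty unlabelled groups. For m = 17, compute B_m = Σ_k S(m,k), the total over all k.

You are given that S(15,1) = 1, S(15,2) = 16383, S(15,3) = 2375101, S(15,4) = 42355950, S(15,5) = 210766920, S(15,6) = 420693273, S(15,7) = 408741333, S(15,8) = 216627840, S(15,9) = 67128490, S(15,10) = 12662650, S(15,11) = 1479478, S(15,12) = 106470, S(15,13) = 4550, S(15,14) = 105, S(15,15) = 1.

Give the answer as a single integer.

82864869804

r16: T_16,1=1×1+0=1; T_16,2=2×16383+1=32767; T_16,3=3×2375101+16383=7141686; T_16,4=4×42355950+2375101=171798901; T_16,5=5×210766920+42355950=1096190550; T_16,6=6×420693273+210766920=2734926558; T_16,7=7×408741333+420693273=3281882604; T_16,8=8×216627840+408741333=2141764053; T_16,9=9×67128490+216627840=820784250; T_16,10=10×12662650+67128490=193754990; T_16,11=11×1479478+12662650=28936908; T_16,12=12×106470+1479478=2757118; T_16,13=13×4550+106470=165620; T_16,14=14×105+4550=6020; T_16,15=15×1+105=120; T_16,16=16×0+1=1
r17: T_17,1=1×1+0=1; T_17,2=2×32767+1=65535; T_17,3=3×7141686+32767=21457825; T_17,4=4×171798901+7141686=694337290; T_17,5=5×1096190550+171798901=5652751651; T_17,6=6×2734926558+1096190550=17505749898; T_17,7=7×3281882604+2734926558=25708104786; T_17,8=8×2141764053+3281882604=20415995028; T_17,9=9×820784250+2141764053=9528822303; T_17,10=10×193754990+820784250=2758334150; T_17,11=11×28936908+193754990=512060978; T_17,12=12×2757118+28936908=62022324; T_17,13=13×165620+2757118=4910178; T_17,14=14×6020+165620=249900; T_17,15=15×120+6020=7820; T_17,16=16×1+120=136; T_17,17=17×0+1=1
B_17 = ΣS(17,k) = 1+65535+21457825+694337290+5652751651+17505749898+25708104786+20415995028+9528822303+2758334150+512060978+62022324+4910178+249900+7820+136+1 = 82864869804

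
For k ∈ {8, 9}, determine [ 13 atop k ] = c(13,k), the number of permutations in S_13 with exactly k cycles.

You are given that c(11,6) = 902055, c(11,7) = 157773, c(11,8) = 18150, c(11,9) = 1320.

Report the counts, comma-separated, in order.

6926634, 749463

i=12: T(12,7)=902055+11·157773=2637558 | T(12,8)=157773+11·18150=357423 | T(12,9)=18150+11·1320=32670
i=13: T(13,8)=2637558+12·357423=6926634 | T(13,9)=357423+12·32670=749463
Read c(13,8) = 6926634, c(13,9) = 749463.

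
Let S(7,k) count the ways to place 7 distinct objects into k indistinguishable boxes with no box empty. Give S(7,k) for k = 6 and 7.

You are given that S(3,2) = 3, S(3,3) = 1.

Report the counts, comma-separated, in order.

21, 1

row 4: T[4][3]=3·1+3=6  T[4][4]=4·0+1=1
row 5: T[5][4]=4·1+6=10  T[5][5]=5·0+1=1
row 6: T[6][5]=5·1+10=15  T[6][6]=6·0+1=1
row 7: T[7][6]=6·1+15=21  T[7][7]=7·0+1=1
Read S(7,6) = 21, S(7,7) = 1.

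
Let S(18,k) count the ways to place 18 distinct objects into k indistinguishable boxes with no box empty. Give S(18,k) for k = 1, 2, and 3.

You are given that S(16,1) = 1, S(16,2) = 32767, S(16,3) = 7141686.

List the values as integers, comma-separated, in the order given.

i=17: T(17,1)=0+1·1=1 | T(17,2)=1+2·32767=65535 | T(17,3)=32767+3·7141686=21457825
i=18: T(18,1)=0+1·1=1 | T(18,2)=1+2·65535=131071 | T(18,3)=65535+3·21457825=64439010
Read S(18,1) = 1, S(18,2) = 131071, S(18,3) = 64439010.

1, 131071, 64439010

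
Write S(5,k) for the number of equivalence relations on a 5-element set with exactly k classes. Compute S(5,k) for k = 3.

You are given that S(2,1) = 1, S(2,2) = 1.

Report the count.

r3: T_3,1=1×1+0=1; T_3,2=2×1+1=3; T_3,3=3×0+1=1
r4: T_4,2=2×3+1=7; T_4,3=3×1+3=6
r5: T_5,3=3×6+7=25
Read S(5,3) = 25.

25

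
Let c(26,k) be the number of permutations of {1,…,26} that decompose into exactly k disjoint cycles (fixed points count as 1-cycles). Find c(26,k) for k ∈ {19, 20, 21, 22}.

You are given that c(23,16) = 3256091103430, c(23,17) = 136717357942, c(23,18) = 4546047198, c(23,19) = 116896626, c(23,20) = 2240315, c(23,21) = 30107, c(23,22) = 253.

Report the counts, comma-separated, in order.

@24  (24,17):136717357942·23+3256091103430→6400590336096, (24,18):4546047198·23+136717357942→241276443496, (24,19):116896626·23+4546047198→7234669596, (24,20):2240315·23+116896626→168423871, (24,21):30107·23+2240315→2932776, (24,22):253·23+30107→35926
@25  (25,18):241276443496·24+6400590336096→12191224980000, (25,19):7234669596·24+241276443496→414908513800, (25,20):168423871·24+7234669596→11276842500, (25,21):2932776·24+168423871→238810495, (25,22):35926·24+2932776→3795000
@26  (26,19):414908513800·25+12191224980000→22563937825000, (26,20):11276842500·25+414908513800→696829576300, (26,21):238810495·25+11276842500→17247104875, (26,22):3795000·25+238810495→333685495
Read c(26,19) = 22563937825000, c(26,20) = 696829576300, c(26,21) = 17247104875, c(26,22) = 333685495.

22563937825000, 696829576300, 17247104875, 333685495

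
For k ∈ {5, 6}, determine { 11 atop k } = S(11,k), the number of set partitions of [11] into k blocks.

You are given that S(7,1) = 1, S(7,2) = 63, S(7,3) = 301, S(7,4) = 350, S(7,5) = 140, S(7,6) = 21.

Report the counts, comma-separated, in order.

i=8: T(8,2)=1+2·63=127 | T(8,3)=63+3·301=966 | T(8,4)=301+4·350=1701 | T(8,5)=350+5·140=1050 | T(8,6)=140+6·21=266
i=9: T(9,3)=127+3·966=3025 | T(9,4)=966+4·1701=7770 | T(9,5)=1701+5·1050=6951 | T(9,6)=1050+6·266=2646
i=10: T(10,4)=3025+4·7770=34105 | T(10,5)=7770+5·6951=42525 | T(10,6)=6951+6·2646=22827
i=11: T(11,5)=34105+5·42525=246730 | T(11,6)=42525+6·22827=179487
Read S(11,5) = 246730, S(11,6) = 179487.

246730, 179487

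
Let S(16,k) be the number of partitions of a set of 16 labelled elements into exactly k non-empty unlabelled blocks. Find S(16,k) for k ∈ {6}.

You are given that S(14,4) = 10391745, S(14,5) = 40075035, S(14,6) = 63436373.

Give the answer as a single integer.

2734926558

i=15: T(15,5)=10391745+5·40075035=210766920 | T(15,6)=40075035+6·63436373=420693273
i=16: T(16,6)=210766920+6·420693273=2734926558
Read S(16,6) = 2734926558.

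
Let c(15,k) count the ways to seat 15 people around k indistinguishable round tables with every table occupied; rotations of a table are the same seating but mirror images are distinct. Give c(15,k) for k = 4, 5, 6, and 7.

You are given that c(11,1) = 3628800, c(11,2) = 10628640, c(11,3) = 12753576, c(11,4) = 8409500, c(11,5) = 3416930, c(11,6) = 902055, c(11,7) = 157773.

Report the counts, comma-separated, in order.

@12  (12,1):3628800·11+0→39916800, (12,2):10628640·11+3628800→120543840, (12,3):12753576·11+10628640→150917976, (12,4):8409500·11+12753576→105258076, (12,5):3416930·11+8409500→45995730, (12,6):902055·11+3416930→13339535, (12,7):157773·11+902055→2637558
@13  (13,2):120543840·12+39916800→1486442880, (13,3):150917976·12+120543840→1931559552, (13,4):105258076·12+150917976→1414014888, (13,5):45995730·12+105258076→657206836, (13,6):13339535·12+45995730→206070150, (13,7):2637558·12+13339535→44990231
@14  (14,3):1931559552·13+1486442880→26596717056, (14,4):1414014888·13+1931559552→20313753096, (14,5):657206836·13+1414014888→9957703756, (14,6):206070150·13+657206836→3336118786, (14,7):44990231·13+206070150→790943153
@15  (15,4):20313753096·14+26596717056→310989260400, (15,5):9957703756·14+20313753096→159721605680, (15,6):3336118786·14+9957703756→56663366760, (15,7):790943153·14+3336118786→14409322928
Read c(15,4) = 310989260400, c(15,5) = 159721605680, c(15,6) = 56663366760, c(15,7) = 14409322928.

310989260400, 159721605680, 56663366760, 14409322928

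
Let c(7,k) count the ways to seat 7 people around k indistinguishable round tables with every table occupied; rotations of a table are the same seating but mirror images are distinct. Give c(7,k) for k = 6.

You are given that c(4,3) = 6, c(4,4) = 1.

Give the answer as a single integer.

row 5: T[5][4]=4·1+6=10  T[5][5]=4·0+1=1
row 6: T[6][5]=5·1+10=15  T[6][6]=5·0+1=1
row 7: T[7][6]=6·1+15=21
Read c(7,6) = 21.

21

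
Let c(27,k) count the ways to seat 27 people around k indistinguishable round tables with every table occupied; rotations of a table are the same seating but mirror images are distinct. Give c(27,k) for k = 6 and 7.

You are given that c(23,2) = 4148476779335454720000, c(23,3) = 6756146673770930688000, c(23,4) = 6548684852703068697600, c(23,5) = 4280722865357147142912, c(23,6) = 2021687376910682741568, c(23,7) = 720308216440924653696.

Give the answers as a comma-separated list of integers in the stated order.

r24: T_24,3=23×6756146673770930688000+4148476779335454720000=159539850276066860544000; T_24,4=23×6548684852703068697600+6756146673770930688000=157375898285941510732800; T_24,5=23×4280722865357147142912+6548684852703068697600=105005310755917452984576; T_24,6=23×2021687376910682741568+4280722865357147142912=50779532534302850198976; T_24,7=23×720308216440924653696+2021687376910682741568=18588776355051949776576
r25: T_25,4=24×157375898285941510732800+159539850276066860544000=3936561409138663118131200; T_25,5=24×105005310755917452984576+157375898285941510732800=2677503356427960382362624; T_25,6=24×50779532534302850198976+105005310755917452984576=1323714091579185857760000; T_25,7=24×18588776355051949776576+50779532534302850198976=496910165055549644836800
r26: T_26,5=25×2677503356427960382362624+3936561409138663118131200=70874145319837672677196800; T_26,6=25×1323714091579185857760000+2677503356427960382362624=35770355645907606826362624; T_26,7=25×496910165055549644836800+1323714091579185857760000=13746468217967926978680000
r27: T_27,6=26×35770355645907606826362624+70874145319837672677196800=1000903392113435450162625024; T_27,7=26×13746468217967926978680000+35770355645907606826362624=393178529313073708272042624
Read c(27,6) = 1000903392113435450162625024, c(27,7) = 393178529313073708272042624.

1000903392113435450162625024, 393178529313073708272042624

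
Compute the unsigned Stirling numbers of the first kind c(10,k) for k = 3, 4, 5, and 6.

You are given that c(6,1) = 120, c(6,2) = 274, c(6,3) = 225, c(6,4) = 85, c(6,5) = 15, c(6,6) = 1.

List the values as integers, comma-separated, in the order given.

[7] T[7,1]:6*120+0=720 · T[7,2]:6*274+120=1764 · T[7,3]:6*225+274=1624 · T[7,4]:6*85+225=735 · T[7,5]:6*15+85=175 · T[7,6]:6*1+15=21
[8] T[8,1]:7*720+0=5040 · T[8,2]:7*1764+720=13068 · T[8,3]:7*1624+1764=13132 · T[8,4]:7*735+1624=6769 · T[8,5]:7*175+735=1960 · T[8,6]:7*21+175=322
[9] T[9,2]:8*13068+5040=109584 · T[9,3]:8*13132+13068=118124 · T[9,4]:8*6769+13132=67284 · T[9,5]:8*1960+6769=22449 · T[9,6]:8*322+1960=4536
[10] T[10,3]:9*118124+109584=1172700 · T[10,4]:9*67284+118124=723680 · T[10,5]:9*22449+67284=269325 · T[10,6]:9*4536+22449=63273
Read c(10,3) = 1172700, c(10,4) = 723680, c(10,5) = 269325, c(10,6) = 63273.

1172700, 723680, 269325, 63273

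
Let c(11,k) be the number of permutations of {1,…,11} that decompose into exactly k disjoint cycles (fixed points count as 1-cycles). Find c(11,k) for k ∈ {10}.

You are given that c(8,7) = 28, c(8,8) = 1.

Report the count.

@9  (9,8):1·8+28→36, (9,9):0·8+1→1
@10  (10,9):1·9+36→45, (10,10):0·9+1→1
@11  (11,10):1·10+45→55
Read c(11,10) = 55.

55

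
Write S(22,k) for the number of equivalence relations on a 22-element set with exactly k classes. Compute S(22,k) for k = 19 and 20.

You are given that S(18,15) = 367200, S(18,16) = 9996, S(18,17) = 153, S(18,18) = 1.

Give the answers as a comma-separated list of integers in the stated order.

r19: T_19,16=16×9996+367200=527136; T_19,17=17×153+9996=12597; T_19,18=18×1+153=171; T_19,19=19×0+1=1
r20: T_20,17=17×12597+527136=741285; T_20,18=18×171+12597=15675; T_20,19=19×1+171=190; T_20,20=20×0+1=1
r21: T_21,18=18×15675+741285=1023435; T_21,19=19×190+15675=19285; T_21,20=20×1+190=210
r22: T_22,19=19×19285+1023435=1389850; T_22,20=20×210+19285=23485
Read S(22,19) = 1389850, S(22,20) = 23485.

1389850, 23485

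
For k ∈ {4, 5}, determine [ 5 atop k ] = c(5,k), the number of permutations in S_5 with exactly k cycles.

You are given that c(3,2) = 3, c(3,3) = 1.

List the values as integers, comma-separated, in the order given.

r4: T_4,3=3×1+3=6; T_4,4=3×0+1=1
r5: T_5,4=4×1+6=10; T_5,5=4×0+1=1
Read c(5,4) = 10, c(5,5) = 1.

10, 1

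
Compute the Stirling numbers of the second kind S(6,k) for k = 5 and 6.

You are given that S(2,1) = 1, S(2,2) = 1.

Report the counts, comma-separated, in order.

[3] T[3,2]:2*1+1=3 · T[3,3]:3*0+1=1
[4] T[4,3]:3*1+3=6 · T[4,4]:4*0+1=1
[5] T[5,4]:4*1+6=10 · T[5,5]:5*0+1=1
[6] T[6,5]:5*1+10=15 · T[6,6]:6*0+1=1
Read S(6,5) = 15, S(6,6) = 1.

15, 1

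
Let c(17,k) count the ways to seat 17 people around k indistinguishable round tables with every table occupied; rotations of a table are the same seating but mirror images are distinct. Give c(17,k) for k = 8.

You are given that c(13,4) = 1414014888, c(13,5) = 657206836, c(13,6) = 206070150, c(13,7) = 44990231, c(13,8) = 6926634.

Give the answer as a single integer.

r14: T_14,5=13×657206836+1414014888=9957703756; T_14,6=13×206070150+657206836=3336118786; T_14,7=13×44990231+206070150=790943153; T_14,8=13×6926634+44990231=135036473
r15: T_15,6=14×3336118786+9957703756=56663366760; T_15,7=14×790943153+3336118786=14409322928; T_15,8=14×135036473+790943153=2681453775
r16: T_16,7=15×14409322928+56663366760=272803210680; T_16,8=15×2681453775+14409322928=54631129553
r17: T_17,8=16×54631129553+272803210680=1146901283528
Read c(17,8) = 1146901283528.

1146901283528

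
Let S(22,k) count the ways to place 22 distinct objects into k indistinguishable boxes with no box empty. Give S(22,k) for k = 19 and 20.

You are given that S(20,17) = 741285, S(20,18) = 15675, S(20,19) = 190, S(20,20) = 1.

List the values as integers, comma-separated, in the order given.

i=21: T(21,18)=741285+18·15675=1023435 | T(21,19)=15675+19·190=19285 | T(21,20)=190+20·1=210
i=22: T(22,19)=1023435+19·19285=1389850 | T(22,20)=19285+20·210=23485
Read S(22,19) = 1389850, S(22,20) = 23485.

1389850, 23485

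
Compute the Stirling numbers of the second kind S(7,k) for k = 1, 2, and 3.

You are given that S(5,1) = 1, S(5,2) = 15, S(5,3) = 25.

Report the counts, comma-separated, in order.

r6: T_6,1=1×1+0=1; T_6,2=2×15+1=31; T_6,3=3×25+15=90
r7: T_7,1=1×1+0=1; T_7,2=2×31+1=63; T_7,3=3×90+31=301
Read S(7,1) = 1, S(7,2) = 63, S(7,3) = 301.

1, 63, 301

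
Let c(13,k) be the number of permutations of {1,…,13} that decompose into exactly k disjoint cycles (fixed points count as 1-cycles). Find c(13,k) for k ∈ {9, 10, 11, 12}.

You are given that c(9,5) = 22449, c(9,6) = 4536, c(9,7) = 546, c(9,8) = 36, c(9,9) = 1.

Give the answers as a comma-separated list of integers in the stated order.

row 10: T[10][6]=9·4536+22449=63273  T[10][7]=9·546+4536=9450  T[10][8]=9·36+546=870  T[10][9]=9·1+36=45  T[10][10]=9·0+1=1
row 11: T[11][7]=10·9450+63273=157773  T[11][8]=10·870+9450=18150  T[11][9]=10·45+870=1320  T[11][10]=10·1+45=55  T[11][11]=10·0+1=1
row 12: T[12][8]=11·18150+157773=357423  T[12][9]=11·1320+18150=32670  T[12][10]=11·55+1320=1925  T[12][11]=11·1+55=66  T[12][12]=11·0+1=1
row 13: T[13][9]=12·32670+357423=749463  T[13][10]=12·1925+32670=55770  T[13][11]=12·66+1925=2717  T[13][12]=12·1+66=78
Read c(13,9) = 749463, c(13,10) = 55770, c(13,11) = 2717, c(13,12) = 78.

749463, 55770, 2717, 78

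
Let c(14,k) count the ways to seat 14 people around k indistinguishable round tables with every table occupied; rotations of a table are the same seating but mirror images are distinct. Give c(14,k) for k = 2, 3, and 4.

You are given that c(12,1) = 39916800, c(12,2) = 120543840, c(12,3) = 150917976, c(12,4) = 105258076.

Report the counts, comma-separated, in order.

@13  (13,1):39916800·12+0→479001600, (13,2):120543840·12+39916800→1486442880, (13,3):150917976·12+120543840→1931559552, (13,4):105258076·12+150917976→1414014888
@14  (14,2):1486442880·13+479001600→19802759040, (14,3):1931559552·13+1486442880→26596717056, (14,4):1414014888·13+1931559552→20313753096
Read c(14,2) = 19802759040, c(14,3) = 26596717056, c(14,4) = 20313753096.

19802759040, 26596717056, 20313753096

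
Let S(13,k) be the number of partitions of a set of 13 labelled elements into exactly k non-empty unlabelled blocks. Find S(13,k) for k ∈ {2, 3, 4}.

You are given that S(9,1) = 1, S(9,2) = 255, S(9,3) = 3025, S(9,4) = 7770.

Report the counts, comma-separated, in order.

4095, 261625, 2532530

r10: T_10,1=1×1+0=1; T_10,2=2×255+1=511; T_10,3=3×3025+255=9330; T_10,4=4×7770+3025=34105
r11: T_11,1=1×1+0=1; T_11,2=2×511+1=1023; T_11,3=3×9330+511=28501; T_11,4=4×34105+9330=145750
r12: T_12,1=1×1+0=1; T_12,2=2×1023+1=2047; T_12,3=3×28501+1023=86526; T_12,4=4×145750+28501=611501
r13: T_13,2=2×2047+1=4095; T_13,3=3×86526+2047=261625; T_13,4=4×611501+86526=2532530
Read S(13,2) = 4095, S(13,3) = 261625, S(13,4) = 2532530.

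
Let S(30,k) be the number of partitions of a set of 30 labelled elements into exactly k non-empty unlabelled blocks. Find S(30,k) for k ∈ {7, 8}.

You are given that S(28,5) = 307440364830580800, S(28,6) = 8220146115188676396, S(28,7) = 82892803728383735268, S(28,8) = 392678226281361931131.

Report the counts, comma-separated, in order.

r29: T_29,6=6×8220146115188676396+307440364830580800=49628317055962639176; T_29,7=7×82892803728383735268+8220146115188676396=588469772213874823272; T_29,8=8×392678226281361931131+82892803728383735268=3224318613979279184316
r30: T_30,7=7×588469772213874823272+49628317055962639176=4168916722553086402080; T_30,8=8×3224318613979279184316+588469772213874823272=26383018684048108297800
Read S(30,7) = 4168916722553086402080, S(30,8) = 26383018684048108297800.

4168916722553086402080, 26383018684048108297800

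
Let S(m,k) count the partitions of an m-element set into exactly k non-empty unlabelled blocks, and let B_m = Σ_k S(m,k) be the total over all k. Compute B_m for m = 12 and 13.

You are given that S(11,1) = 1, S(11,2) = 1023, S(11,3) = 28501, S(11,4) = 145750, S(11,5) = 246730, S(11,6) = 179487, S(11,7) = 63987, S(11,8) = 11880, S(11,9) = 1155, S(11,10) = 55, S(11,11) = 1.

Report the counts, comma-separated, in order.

[12] T[12,1]:1*1+0=1 · T[12,2]:2*1023+1=2047 · T[12,3]:3*28501+1023=86526 · T[12,4]:4*145750+28501=611501 · T[12,5]:5*246730+145750=1379400 · T[12,6]:6*179487+246730=1323652 · T[12,7]:7*63987+179487=627396 · T[12,8]:8*11880+63987=159027 · T[12,9]:9*1155+11880=22275 · T[12,10]:10*55+1155=1705 · T[12,11]:11*1+55=66 · T[12,12]:12*0+1=1
[13] T[13,1]:1*1+0=1 · T[13,2]:2*2047+1=4095 · T[13,3]:3*86526+2047=261625 · T[13,4]:4*611501+86526=2532530 · T[13,5]:5*1379400+611501=7508501 · T[13,6]:6*1323652+1379400=9321312 · T[13,7]:7*627396+1323652=5715424 · T[13,8]:8*159027+627396=1899612 · T[13,9]:9*22275+159027=359502 · T[13,10]:10*1705+22275=39325 · T[13,11]:11*66+1705=2431 · T[13,12]:12*1+66=78 · T[13,13]:13*0+1=1
B_12 = ΣS(12,k) = 1+2047+86526+611501+1379400+1323652+627396+159027+22275+1705+66+1 = 4213597
B_13 = ΣS(13,k) = 1+4095+261625+2532530+7508501+9321312+5715424+1899612+359502+39325+2431+78+1 = 27644437

4213597, 27644437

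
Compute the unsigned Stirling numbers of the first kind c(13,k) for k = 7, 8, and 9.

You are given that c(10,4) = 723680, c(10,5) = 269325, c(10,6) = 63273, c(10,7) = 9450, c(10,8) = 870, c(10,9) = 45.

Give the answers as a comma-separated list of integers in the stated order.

44990231, 6926634, 749463

i=11: T(11,5)=723680+10·269325=3416930 | T(11,6)=269325+10·63273=902055 | T(11,7)=63273+10·9450=157773 | T(11,8)=9450+10·870=18150 | T(11,9)=870+10·45=1320
i=12: T(12,6)=3416930+11·902055=13339535 | T(12,7)=902055+11·157773=2637558 | T(12,8)=157773+11·18150=357423 | T(12,9)=18150+11·1320=32670
i=13: T(13,7)=13339535+12·2637558=44990231 | T(13,8)=2637558+12·357423=6926634 | T(13,9)=357423+12·32670=749463
Read c(13,7) = 44990231, c(13,8) = 6926634, c(13,9) = 749463.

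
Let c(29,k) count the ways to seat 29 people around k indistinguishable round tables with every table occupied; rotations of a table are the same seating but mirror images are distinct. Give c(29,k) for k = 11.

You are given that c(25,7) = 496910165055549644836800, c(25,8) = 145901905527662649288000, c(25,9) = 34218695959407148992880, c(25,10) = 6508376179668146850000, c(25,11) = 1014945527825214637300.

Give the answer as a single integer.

r26: T_26,8=25×145901905527662649288000+496910165055549644836800=4144457803247115877036800; T_26,9=25×34218695959407148992880+145901905527662649288000=1001369304512841374110000; T_26,10=25×6508376179668146850000+34218695959407148992880=196928100451110820242880; T_26,11=25×1014945527825214637300+6508376179668146850000=31882014375298512782500
r27: T_27,9=26×1001369304512841374110000+4144457803247115877036800=30180059720580991603896800; T_27,10=26×196928100451110820242880+1001369304512841374110000=6121499916241722700424880; T_27,11=26×31882014375298512782500+196928100451110820242880=1025860474208872152587880
r28: T_28,10=27×6121499916241722700424880+30180059720580991603896800=195460557459107504515368560; T_28,11=27×1025860474208872152587880+6121499916241722700424880=33819732719881270820297640
r29: T_29,11=28×33819732719881270820297640+195460557459107504515368560=1142413073615783087483702480
Read c(29,11) = 1142413073615783087483702480.

1142413073615783087483702480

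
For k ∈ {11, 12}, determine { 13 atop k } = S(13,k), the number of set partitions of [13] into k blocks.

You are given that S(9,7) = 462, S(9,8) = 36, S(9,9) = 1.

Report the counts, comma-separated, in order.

2431, 78

[10] T[10,8]:8*36+462=750 · T[10,9]:9*1+36=45 · T[10,10]:10*0+1=1
[11] T[11,9]:9*45+750=1155 · T[11,10]:10*1+45=55 · T[11,11]:11*0+1=1
[12] T[12,10]:10*55+1155=1705 · T[12,11]:11*1+55=66 · T[12,12]:12*0+1=1
[13] T[13,11]:11*66+1705=2431 · T[13,12]:12*1+66=78
Read S(13,11) = 2431, S(13,12) = 78.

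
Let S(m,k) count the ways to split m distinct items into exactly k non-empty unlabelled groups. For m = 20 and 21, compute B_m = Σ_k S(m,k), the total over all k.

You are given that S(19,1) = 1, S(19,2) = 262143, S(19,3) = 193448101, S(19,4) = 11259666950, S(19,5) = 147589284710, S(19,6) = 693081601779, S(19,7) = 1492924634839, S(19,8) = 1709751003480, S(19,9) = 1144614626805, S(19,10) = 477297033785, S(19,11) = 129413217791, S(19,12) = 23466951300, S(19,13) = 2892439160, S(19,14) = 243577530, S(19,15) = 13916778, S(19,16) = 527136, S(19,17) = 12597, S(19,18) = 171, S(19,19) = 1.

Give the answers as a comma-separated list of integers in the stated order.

51724158235372, 474869816156751

i=20: T(20,1)=0+1·1=1 | T(20,2)=1+2·262143=524287 | T(20,3)=262143+3·193448101=580606446 | T(20,4)=193448101+4·11259666950=45232115901 | T(20,5)=11259666950+5·147589284710=749206090500 | T(20,6)=147589284710+6·693081601779=4306078895384 | T(20,7)=693081601779+7·1492924634839=11143554045652 | T(20,8)=1492924634839+8·1709751003480=15170932662679 | T(20,9)=1709751003480+9·1144614626805=12011282644725 | T(20,10)=1144614626805+10·477297033785=5917584964655 | T(20,11)=477297033785+11·129413217791=1900842429486 | T(20,12)=129413217791+12·23466951300=411016633391 | T(20,13)=23466951300+13·2892439160=61068660380 | T(20,14)=2892439160+14·243577530=6302524580 | T(20,15)=243577530+15·13916778=452329200 | T(20,16)=13916778+16·527136=22350954 | T(20,17)=527136+17·12597=741285 | T(20,18)=12597+18·171=15675 | T(20,19)=171+19·1=190 | T(20,20)=1+20·0=1
i=21: T(21,1)=0+1·1=1 | T(21,2)=1+2·524287=1048575 | T(21,3)=524287+3·580606446=1742343625 | T(21,4)=580606446+4·45232115901=181509070050 | T(21,5)=45232115901+5·749206090500=3791262568401 | T(21,6)=749206090500+6·4306078895384=26585679462804 | T(21,7)=4306078895384+7·11143554045652=82310957214948 | T(21,8)=11143554045652+8·15170932662679=132511015347084 | T(21,9)=15170932662679+9·12011282644725=123272476465204 | T(21,10)=12011282644725+10·5917584964655=71187132291275 | T(21,11)=5917584964655+11·1900842429486=26826851689001 | T(21,12)=1900842429486+12·411016633391=6833042030178 | T(21,13)=411016633391+13·61068660380=1204909218331 | T(21,14)=61068660380+14·6302524580=149304004500 | T(21,15)=6302524580+15·452329200=13087462580 | T(21,16)=452329200+16·22350954=809944464 | T(21,17)=22350954+17·741285=34952799 | T(21,18)=741285+18·15675=1023435 | T(21,19)=15675+19·190=19285 | T(21,20)=190+20·1=210 | T(21,21)=1+21·0=1
B_20 = ΣS(20,k) = 1+524287+580606446+45232115901+749206090500+4306078895384+11143554045652+15170932662679+12011282644725+5917584964655+1900842429486+411016633391+61068660380+6302524580+452329200+22350954+741285+15675+190+1 = 51724158235372
B_21 = ΣS(21,k) = 1+1048575+1742343625+181509070050+3791262568401+26585679462804+82310957214948+132511015347084+123272476465204+71187132291275+26826851689001+6833042030178+1204909218331+149304004500+13087462580+809944464+34952799+1023435+19285+210+1 = 474869816156751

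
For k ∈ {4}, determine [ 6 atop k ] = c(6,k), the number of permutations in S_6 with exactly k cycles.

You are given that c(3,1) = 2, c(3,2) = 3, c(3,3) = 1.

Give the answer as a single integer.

85

[4] T[4,2]:3*3+2=11 · T[4,3]:3*1+3=6 · T[4,4]:3*0+1=1
[5] T[5,3]:4*6+11=35 · T[5,4]:4*1+6=10
[6] T[6,4]:5*10+35=85
Read c(6,4) = 85.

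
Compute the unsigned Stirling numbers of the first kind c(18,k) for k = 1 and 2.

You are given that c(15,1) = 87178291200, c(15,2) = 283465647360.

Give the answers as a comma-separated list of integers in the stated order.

[16] T[16,1]:15*87178291200+0=1307674368000 · T[16,2]:15*283465647360+87178291200=4339163001600
[17] T[17,1]:16*1307674368000+0=20922789888000 · T[17,2]:16*4339163001600+1307674368000=70734282393600
[18] T[18,1]:17*20922789888000+0=355687428096000 · T[18,2]:17*70734282393600+20922789888000=1223405590579200
Read c(18,1) = 355687428096000, c(18,2) = 1223405590579200.

355687428096000, 1223405590579200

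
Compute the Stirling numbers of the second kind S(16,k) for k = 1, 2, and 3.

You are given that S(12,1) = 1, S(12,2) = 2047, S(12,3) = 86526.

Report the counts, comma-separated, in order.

@13  (13,1):1·1+0→1, (13,2):2047·2+1→4095, (13,3):86526·3+2047→261625
@14  (14,1):1·1+0→1, (14,2):4095·2+1→8191, (14,3):261625·3+4095→788970
@15  (15,1):1·1+0→1, (15,2):8191·2+1→16383, (15,3):788970·3+8191→2375101
@16  (16,1):1·1+0→1, (16,2):16383·2+1→32767, (16,3):2375101·3+16383→7141686
Read S(16,1) = 1, S(16,2) = 32767, S(16,3) = 7141686.

1, 32767, 7141686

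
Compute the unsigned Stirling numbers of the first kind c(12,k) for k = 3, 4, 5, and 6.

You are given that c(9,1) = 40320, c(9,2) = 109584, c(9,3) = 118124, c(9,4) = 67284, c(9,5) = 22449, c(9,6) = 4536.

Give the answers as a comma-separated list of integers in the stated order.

row 10: T[10][1]=9·40320+0=362880  T[10][2]=9·109584+40320=1026576  T[10][3]=9·118124+109584=1172700  T[10][4]=9·67284+118124=723680  T[10][5]=9·22449+67284=269325  T[10][6]=9·4536+22449=63273
row 11: T[11][2]=10·1026576+362880=10628640  T[11][3]=10·1172700+1026576=12753576  T[11][4]=10·723680+1172700=8409500  T[11][5]=10·269325+723680=3416930  T[11][6]=10·63273+269325=902055
row 12: T[12][3]=11·12753576+10628640=150917976  T[12][4]=11·8409500+12753576=105258076  T[12][5]=11·3416930+8409500=45995730  T[12][6]=11·902055+3416930=13339535
Read c(12,3) = 150917976, c(12,4) = 105258076, c(12,5) = 45995730, c(12,6) = 13339535.

150917976, 105258076, 45995730, 13339535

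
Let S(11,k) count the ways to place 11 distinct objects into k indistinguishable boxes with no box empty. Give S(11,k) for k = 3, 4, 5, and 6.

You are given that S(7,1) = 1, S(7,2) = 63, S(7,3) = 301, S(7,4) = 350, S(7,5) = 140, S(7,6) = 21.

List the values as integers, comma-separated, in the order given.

28501, 145750, 246730, 179487

r8: T_8,1=1×1+0=1; T_8,2=2×63+1=127; T_8,3=3×301+63=966; T_8,4=4×350+301=1701; T_8,5=5×140+350=1050; T_8,6=6×21+140=266
r9: T_9,1=1×1+0=1; T_9,2=2×127+1=255; T_9,3=3×966+127=3025; T_9,4=4×1701+966=7770; T_9,5=5×1050+1701=6951; T_9,6=6×266+1050=2646
r10: T_10,2=2×255+1=511; T_10,3=3×3025+255=9330; T_10,4=4×7770+3025=34105; T_10,5=5×6951+7770=42525; T_10,6=6×2646+6951=22827
r11: T_11,3=3×9330+511=28501; T_11,4=4×34105+9330=145750; T_11,5=5×42525+34105=246730; T_11,6=6×22827+42525=179487
Read S(11,3) = 28501, S(11,4) = 145750, S(11,5) = 246730, S(11,6) = 179487.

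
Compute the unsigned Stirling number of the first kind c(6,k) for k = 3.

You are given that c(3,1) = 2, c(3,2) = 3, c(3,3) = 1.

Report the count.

225

r4: T_4,1=3×2+0=6; T_4,2=3×3+2=11; T_4,3=3×1+3=6
r5: T_5,2=4×11+6=50; T_5,3=4×6+11=35
r6: T_6,3=5×35+50=225
Read c(6,3) = 225.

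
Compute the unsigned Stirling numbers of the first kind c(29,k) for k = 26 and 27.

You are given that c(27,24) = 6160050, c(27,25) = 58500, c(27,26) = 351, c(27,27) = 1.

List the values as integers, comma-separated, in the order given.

9642906, 78561

@28  (28,25):58500·27+6160050→7739550, (28,26):351·27+58500→67977, (28,27):1·27+351→378
@29  (29,26):67977·28+7739550→9642906, (29,27):378·28+67977→78561
Read c(29,26) = 9642906, c(29,27) = 78561.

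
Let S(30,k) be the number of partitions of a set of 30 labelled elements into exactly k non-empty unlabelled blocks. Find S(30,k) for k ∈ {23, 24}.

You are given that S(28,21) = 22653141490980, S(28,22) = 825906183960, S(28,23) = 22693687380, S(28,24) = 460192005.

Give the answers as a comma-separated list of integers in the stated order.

row 29: T[29][22]=22·825906183960+22653141490980=40823077538100  T[29][23]=23·22693687380+825906183960=1347860993700  T[29][24]=24·460192005+22693687380=33738295500
row 30: T[30][23]=23·1347860993700+40823077538100=71823880393200  T[30][24]=24·33738295500+1347860993700=2157580085700
Read S(30,23) = 71823880393200, S(30,24) = 2157580085700.

71823880393200, 2157580085700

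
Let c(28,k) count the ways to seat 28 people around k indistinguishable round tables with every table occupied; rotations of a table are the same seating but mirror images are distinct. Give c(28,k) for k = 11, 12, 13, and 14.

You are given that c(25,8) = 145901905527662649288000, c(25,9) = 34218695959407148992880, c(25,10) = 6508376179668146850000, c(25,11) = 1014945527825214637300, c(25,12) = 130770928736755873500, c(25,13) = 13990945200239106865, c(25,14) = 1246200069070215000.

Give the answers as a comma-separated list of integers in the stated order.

33819732719881270820297640, 4894196422205298253024980, 596287888163635369624650, 61445535102359115635655

r26: T_26,9=25×34218695959407148992880+145901905527662649288000=1001369304512841374110000; T_26,10=25×6508376179668146850000+34218695959407148992880=196928100451110820242880; T_26,11=25×1014945527825214637300+6508376179668146850000=31882014375298512782500; T_26,12=25×130770928736755873500+1014945527825214637300=4284218746244111474800; T_26,13=25×13990945200239106865+130770928736755873500=480544558742733545125; T_26,14=25×1246200069070215000+13990945200239106865=45145946926994481865
r27: T_27,10=26×196928100451110820242880+1001369304512841374110000=6121499916241722700424880; T_27,11=26×31882014375298512782500+196928100451110820242880=1025860474208872152587880; T_27,12=26×4284218746244111474800+31882014375298512782500=143271701777645411127300; T_27,13=26×480544558742733545125+4284218746244111474800=16778377273555183648050; T_27,14=26×45145946926994481865+480544558742733545125=1654339178844590073615
r28: T_28,11=27×1025860474208872152587880+6121499916241722700424880=33819732719881270820297640; T_28,12=27×143271701777645411127300+1025860474208872152587880=4894196422205298253024980; T_28,13=27×16778377273555183648050+143271701777645411127300=596287888163635369624650; T_28,14=27×1654339178844590073615+16778377273555183648050=61445535102359115635655
Read c(28,11) = 33819732719881270820297640, c(28,12) = 4894196422205298253024980, c(28,13) = 596287888163635369624650, c(28,14) = 61445535102359115635655.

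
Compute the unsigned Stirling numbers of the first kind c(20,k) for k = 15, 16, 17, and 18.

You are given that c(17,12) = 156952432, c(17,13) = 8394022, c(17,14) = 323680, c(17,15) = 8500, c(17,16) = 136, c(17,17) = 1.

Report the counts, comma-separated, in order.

@18  (18,13):8394022·17+156952432→299650806, (18,14):323680·17+8394022→13896582, (18,15):8500·17+323680→468180, (18,16):136·17+8500→10812, (18,17):1·17+136→153, (18,18):0·17+1→1
@19  (19,14):13896582·18+299650806→549789282, (19,15):468180·18+13896582→22323822, (19,16):10812·18+468180→662796, (19,17):153·18+10812→13566, (19,18):1·18+153→171
@20  (20,15):22323822·19+549789282→973941900, (20,16):662796·19+22323822→34916946, (20,17):13566·19+662796→920550, (20,18):171·19+13566→16815
Read c(20,15) = 973941900, c(20,16) = 34916946, c(20,17) = 920550, c(20,18) = 16815.

973941900, 34916946, 920550, 16815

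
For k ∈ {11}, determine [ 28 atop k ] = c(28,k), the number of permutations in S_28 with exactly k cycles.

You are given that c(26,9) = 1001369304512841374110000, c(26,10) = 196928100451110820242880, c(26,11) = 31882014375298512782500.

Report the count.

33819732719881270820297640

@27  (27,10):196928100451110820242880·26+1001369304512841374110000→6121499916241722700424880, (27,11):31882014375298512782500·26+196928100451110820242880→1025860474208872152587880
@28  (28,11):1025860474208872152587880·27+6121499916241722700424880→33819732719881270820297640
Read c(28,11) = 33819732719881270820297640.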